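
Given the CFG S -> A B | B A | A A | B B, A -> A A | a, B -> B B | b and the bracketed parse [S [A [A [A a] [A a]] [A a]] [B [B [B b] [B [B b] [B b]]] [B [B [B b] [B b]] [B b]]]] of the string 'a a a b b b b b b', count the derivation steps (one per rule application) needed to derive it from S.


Every bracketed nonterminal node [X ...] in the tree is produced by exactly one rule application.
Reading the tree off as a leftmost derivation:
  Step 1: S  =>  A B   (applied S -> A B)
  Step 2: A B  =>  A A B   (applied A -> A A)
  Step 3: A A B  =>  A A A B   (applied A -> A A)
  Step 4: A A A B  =>  a A A B   (applied A -> a)
  Step 5: a A A B  =>  a a A B   (applied A -> a)
  Step 6: a a A B  =>  a a a B   (applied A -> a)
  Step 7: a a a B  =>  a a a B B   (applied B -> B B)
  Step 8: a a a B B  =>  a a a B B B   (applied B -> B B)
  Step 9: a a a B B B  =>  a a a b B B   (applied B -> b)
  Step 10: a a a b B B  =>  a a a b B B B   (applied B -> B B)
  Step 11: a a a b B B B  =>  a a a b b B B   (applied B -> b)
  Step 12: a a a b b B B  =>  a a a b b b B   (applied B -> b)
  Step 13: a a a b b b B  =>  a a a b b b B B   (applied B -> B B)
  Step 14: a a a b b b B B  =>  a a a b b b B B B   (applied B -> B B)
  Step 15: a a a b b b B B B  =>  a a a b b b b B B   (applied B -> b)
  Step 16: a a a b b b b B B  =>  a a a b b b b b B   (applied B -> b)
  Step 17: a a a b b b b b B  =>  a a a b b b b b b   (applied B -> b)
Final yield: a a a b b b b b b
Total rewrite steps: 17

17


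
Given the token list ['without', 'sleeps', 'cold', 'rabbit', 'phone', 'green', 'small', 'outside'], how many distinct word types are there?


Listing all tokens and tracking unique types:
  Token 1: 'without' -> NEW (unique so far: 1)
  Token 2: 'sleeps' -> NEW (unique so far: 2)
  Token 3: 'cold' -> NEW (unique so far: 3)
  Token 4: 'rabbit' -> NEW (unique so far: 4)
  Token 5: 'phone' -> NEW (unique so far: 5)
  Token 6: 'green' -> NEW (unique so far: 6)
  Token 7: 'small' -> NEW (unique so far: 7)
  Token 8: 'outside' -> NEW (unique so far: 8)
Unique types: ('cold', 'green', 'outside', 'phone', 'rabbit', 'sleeps', 'small', 'without')
Vocabulary size: 8

8


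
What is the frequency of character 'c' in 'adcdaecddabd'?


Scanning 'adcdaecddabd' for 'c':
  Position 2: 'c' -> MATCH (count: 1)
  Position 6: 'c' -> MATCH (count: 2)
Total occurrences of 'c': 2

2


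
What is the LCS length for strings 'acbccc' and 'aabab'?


DP table for LCS of 'acbccc' and 'aabab':
       a  a  b  a  b
    0  0  0  0  0  0
  a 0  1  1  1  1  1
  c 0  1  1  1  1  1
  b 0  1  1  2  2  2
  c 0  1  1  2  2  2
  c 0  1  1  2  2  2
  c 0  1  1  2  2  2
LCS: 'ab'
LCS length = 2

2


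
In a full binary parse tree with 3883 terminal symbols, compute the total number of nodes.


Leaf nodes (terminals): 3883
Internal nodes = n - 1 = 3883 - 1 = 3882
Total = leaves + internal = 3883 + 3882 = 7765

7765


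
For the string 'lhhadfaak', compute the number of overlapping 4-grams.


String 'lhhadfaak' has length L = 9.
Number of overlapping n-grams = L - n + 1
Substituting: 9 - 4 + 1 = 6

6


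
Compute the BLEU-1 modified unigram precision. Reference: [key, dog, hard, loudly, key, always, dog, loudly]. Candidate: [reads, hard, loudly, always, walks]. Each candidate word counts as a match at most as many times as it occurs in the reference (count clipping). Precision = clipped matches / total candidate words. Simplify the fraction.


Reference word counts: {'always': 1, 'dog': 2, 'hard': 1, 'key': 2, 'loudly': 2}
Checking each candidate word (with clipping):
  'reads' -> not in reference -> no match (matches: 0)
  'hard' -> in reference (ref count 1, used 1/1) -> match (matches: 1)
  'loudly' -> in reference (ref count 2, used 1/2) -> match (matches: 2)
  'always' -> in reference (ref count 1, used 1/1) -> match (matches: 3)
  'walks' -> not in reference -> no match (matches: 3)
Clipped matches: 3, Candidate length: 5
Precision = 3/5

3/5


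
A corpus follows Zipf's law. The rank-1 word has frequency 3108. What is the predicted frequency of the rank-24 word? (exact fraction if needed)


Zipf's law: freq(rank) = f1 / rank
f1 = 3108, rank = 24
freq = 3108 / 24
GCD(3108, 24) = 12
Simplified: 259/2

259/2


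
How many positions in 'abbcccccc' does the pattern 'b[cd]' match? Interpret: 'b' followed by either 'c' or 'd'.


Pattern: b[cd] means 'b' followed by either 'c' or 'd'.
Scanning 'abbcccccc' position-by-position:
  Pos 0: window 'ab' -> no
  Pos 1: window 'bb' -> no
  Pos 2: window 'bc' -> MATCH
  Pos 3: window 'cc' -> no
  Pos 4: window 'cc' -> no
  Pos 5: window 'cc' -> no
  Pos 6: window 'cc' -> no
  Pos 7: window 'cc' -> no
  Pos 8: window 'c' -> no
Total matches: 1

1


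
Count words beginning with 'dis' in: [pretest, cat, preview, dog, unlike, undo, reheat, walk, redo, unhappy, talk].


Checking each word for prefix 'dis':
  'pretest' -> no (count: 0)
  'cat' -> no (count: 0)
  'preview' -> no (count: 0)
  'dog' -> no (count: 0)
  'unlike' -> no (count: 0)
  'undo' -> no (count: 0)
  'reheat' -> no (count: 0)
  'walk' -> no (count: 0)
  'redo' -> no (count: 0)
  'unhappy' -> no (count: 0)
  'talk' -> no (count: 0)
Total with prefix 'dis': 0

0


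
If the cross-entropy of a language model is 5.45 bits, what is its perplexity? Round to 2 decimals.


Perplexity formula: PP = 2^H
H = 5.45
PP = 2^5.45
Decompose: 2^5.45 = 2^5 * 2^0.45
2^5 = 32, 2^0.45 ~ 1.3660403
PP ~ 32 * 1.3660403 = 43.7132896
Rounded to 2 decimals: 43.71

43.71


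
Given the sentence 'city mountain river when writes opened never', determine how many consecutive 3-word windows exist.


Word trigrams from [7] words:
  Trigram 1: (city mountain river)
  Trigram 2: (mountain river when)
  Trigram 3: (river when writes)
  Trigram 4: (when writes opened)
  Trigram 5: (writes opened never)
Total word trigrams: 7 - 2 = 5

5


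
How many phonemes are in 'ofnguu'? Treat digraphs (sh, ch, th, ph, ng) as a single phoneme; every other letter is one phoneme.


Parsing 'ofnguu' greedily, digraphs first:
  'o' -> vowel phoneme (phonemes so far: 1)
  'f' -> consonant phoneme (phonemes so far: 2)
  'ng' -> digraph (1 consonant phoneme) (phonemes so far: 3)
  'u' -> vowel phoneme (phonemes so far: 4)
  'u' -> vowel phoneme (phonemes so far: 5)
Total phonemes: 5

5


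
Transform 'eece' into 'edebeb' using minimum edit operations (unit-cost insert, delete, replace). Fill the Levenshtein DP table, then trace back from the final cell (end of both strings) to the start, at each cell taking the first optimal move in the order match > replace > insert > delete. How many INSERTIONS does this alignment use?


Edit distance = 3. Backtracking from cell (4, 6) with preference match > replace > insert > delete,
then listing the resulting alignment 'eece' -> 'edebeb' left to right:
  Step 1: keep 'e'
  Step 2: insert 'd' [insertion #1]
  Step 3: keep 'e'
  Step 4: replace c->b
  Step 5: keep 'e'
  Step 6: insert 'b' [insertion #2]
Total insertions: 2

2


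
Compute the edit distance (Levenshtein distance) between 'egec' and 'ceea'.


Building DP table for s1='egec' (len 4) and s2='ceea' (len 4):
       c  e  e  a
    0  1  2  3  4
  e 1  1  1  2  3
  g 2  2  2  2  3
  e 3  3  2  2  3
  c 4  3  3  3  3
Edit distance = dp[4][4] = 3

3


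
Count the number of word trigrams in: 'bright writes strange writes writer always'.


Word trigrams from [6] words:
  Trigram 1: (bright writes strange)
  Trigram 2: (writes strange writes)
  Trigram 3: (strange writes writer)
  Trigram 4: (writes writer always)
Total word trigrams: 6 - 2 = 4

4


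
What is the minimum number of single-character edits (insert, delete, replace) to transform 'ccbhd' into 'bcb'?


Building DP table for s1='ccbhd' (len 5) and s2='bcb' (len 3):
       b  c  b
    0  1  2  3
  c 1  1  1  2
  c 2  2  1  2
  b 3  2  2  1
  h 4  3  3  2
  d 5  4  4  3
Edit distance = dp[5][3] = 3

3


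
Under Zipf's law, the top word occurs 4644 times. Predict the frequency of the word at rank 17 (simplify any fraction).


Zipf's law: freq(rank) = f1 / rank
f1 = 4644, rank = 17
freq = 4644 / 17
GCD(4644, 17) = 1
Simplified: 4644/17

4644/17


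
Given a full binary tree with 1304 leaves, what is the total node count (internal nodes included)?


Leaf nodes (terminals): 1304
Internal nodes = n - 1 = 1304 - 1 = 1303
Total = leaves + internal = 1304 + 1303 = 2607

2607


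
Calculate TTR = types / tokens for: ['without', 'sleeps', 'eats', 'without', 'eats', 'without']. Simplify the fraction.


Tokens: 6
Unique types: ('eats', 'sleeps', 'without') = 3
TTR = 3/6
Simplify: divide both by 3 -> 1/2
TTR = 1/2

1/2


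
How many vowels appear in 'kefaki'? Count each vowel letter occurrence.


Scanning each character of 'kefaki':
  Position 1: 'k' -> consonant (running count: 0)
  Position 2: 'e' -> vowel (running count: 1)
  Position 3: 'f' -> consonant (running count: 1)
  Position 4: 'a' -> vowel (running count: 2)
  Position 5: 'k' -> consonant (running count: 2)
  Position 6: 'i' -> vowel (running count: 3)
Total vowels: 3

3


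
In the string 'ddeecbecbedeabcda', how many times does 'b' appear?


Scanning 'ddeecbecbedeabcda' for 'b':
  Position 5: 'b' -> MATCH (count: 1)
  Position 8: 'b' -> MATCH (count: 2)
  Position 13: 'b' -> MATCH (count: 3)
Total occurrences of 'b': 3

3


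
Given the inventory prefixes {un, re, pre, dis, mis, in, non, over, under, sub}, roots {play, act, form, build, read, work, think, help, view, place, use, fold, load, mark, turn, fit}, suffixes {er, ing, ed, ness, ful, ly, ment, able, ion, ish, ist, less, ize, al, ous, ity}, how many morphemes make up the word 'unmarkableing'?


Segmenting 'unmarkableing' against the inventory:
  'un' -> prefix (morpheme 1)
  'mark' -> root (morpheme 2)
  'able' -> suffix (morpheme 3)
  'ing' -> suffix (morpheme 4)
Total morphemes: 4

4


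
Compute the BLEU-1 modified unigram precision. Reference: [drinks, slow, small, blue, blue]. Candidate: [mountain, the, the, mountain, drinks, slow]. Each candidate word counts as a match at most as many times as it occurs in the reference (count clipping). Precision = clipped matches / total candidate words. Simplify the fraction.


Reference word counts: {'blue': 2, 'drinks': 1, 'slow': 1, 'small': 1}
Checking each candidate word (with clipping):
  'mountain' -> not in reference -> no match (matches: 0)
  'the' -> not in reference -> no match (matches: 0)
  'the' -> not in reference -> no match (matches: 0)
  'mountain' -> not in reference -> no match (matches: 0)
  'drinks' -> in reference (ref count 1, used 1/1) -> match (matches: 1)
  'slow' -> in reference (ref count 1, used 1/1) -> match (matches: 2)
Clipped matches: 2, Candidate length: 6
Precision = 2/6 = 1/3

1/3


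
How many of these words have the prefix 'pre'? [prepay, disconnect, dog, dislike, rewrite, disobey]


Checking each word for prefix 'pre':
  'prepay' -> YES, starts with 'pre' (count: 1)
  'disconnect' -> no (count: 1)
  'dog' -> no (count: 1)
  'dislike' -> no (count: 1)
  'rewrite' -> no (count: 1)
  'disobey' -> no (count: 1)
Total with prefix 'pre': 1

1


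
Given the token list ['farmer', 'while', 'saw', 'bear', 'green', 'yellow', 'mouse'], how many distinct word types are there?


Listing all tokens and tracking unique types:
  Token 1: 'farmer' -> NEW (unique so far: 1)
  Token 2: 'while' -> NEW (unique so far: 2)
  Token 3: 'saw' -> NEW (unique so far: 3)
  Token 4: 'bear' -> NEW (unique so far: 4)
  Token 5: 'green' -> NEW (unique so far: 5)
  Token 6: 'yellow' -> NEW (unique so far: 6)
  Token 7: 'mouse' -> NEW (unique so far: 7)
Unique types: ('bear', 'farmer', 'green', 'mouse', 'saw', 'while', 'yellow')
Vocabulary size: 7

7


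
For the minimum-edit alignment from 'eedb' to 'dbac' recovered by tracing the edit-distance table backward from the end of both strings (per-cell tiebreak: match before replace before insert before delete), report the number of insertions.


Edit distance = 4. Backtracking from cell (4, 4) with preference match > replace > insert > delete,
then listing the resulting alignment 'eedb' -> 'dbac' left to right:
  Step 1: replace e->d
  Step 2: replace e->b
  Step 3: replace d->a
  Step 4: replace b->c
Total insertions: 0

0


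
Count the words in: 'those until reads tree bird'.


Counting words by splitting on spaces:
  Word 1: 'those'
  Word 2: 'until'
  Word 3: 'reads'
  Word 4: 'tree'
  Word 5: 'bird'
Total words: 5

5


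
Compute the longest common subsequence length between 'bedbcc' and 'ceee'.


DP table for LCS of 'bedbcc' and 'ceee':
       c  e  e  e
    0  0  0  0  0
  b 0  0  0  0  0
  e 0  0  1  1  1
  d 0  0  1  1  1
  b 0  0  1  1  1
  c 0  1  1  1  1
  c 0  1  1  1  1
LCS: 'e'
LCS length = 1

1


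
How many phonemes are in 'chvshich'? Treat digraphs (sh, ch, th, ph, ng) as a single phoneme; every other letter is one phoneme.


Parsing 'chvshich' greedily, digraphs first:
  'ch' -> digraph (1 consonant phoneme) (phonemes so far: 1)
  'v' -> consonant phoneme (phonemes so far: 2)
  'sh' -> digraph (1 consonant phoneme) (phonemes so far: 3)
  'i' -> vowel phoneme (phonemes so far: 4)
  'ch' -> digraph (1 consonant phoneme) (phonemes so far: 5)
Total phonemes: 5

5


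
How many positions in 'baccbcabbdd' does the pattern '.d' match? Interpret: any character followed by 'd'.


Pattern: .d means any character followed by 'd'.
Scanning 'baccbcabbdd' position-by-position:
  Pos 0: window 'ba' -> no
  Pos 1: window 'ac' -> no
  Pos 2: window 'cc' -> no
  Pos 3: window 'cb' -> no
  Pos 4: window 'bc' -> no
  Pos 5: window 'ca' -> no
  Pos 6: window 'ab' -> no
  Pos 7: window 'bb' -> no
  Pos 8: window 'bd' -> MATCH
  Pos 9: window 'dd' -> MATCH
  Pos 10: window 'd' -> no
Total matches: 2

2


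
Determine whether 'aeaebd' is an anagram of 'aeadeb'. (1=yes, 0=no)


Sort characters of 'aeaebd': 'aabdee'
Sort characters of 'aeadeb': 'aabdee'
Sorted forms match -> they ARE anagrams
Result: 1

1


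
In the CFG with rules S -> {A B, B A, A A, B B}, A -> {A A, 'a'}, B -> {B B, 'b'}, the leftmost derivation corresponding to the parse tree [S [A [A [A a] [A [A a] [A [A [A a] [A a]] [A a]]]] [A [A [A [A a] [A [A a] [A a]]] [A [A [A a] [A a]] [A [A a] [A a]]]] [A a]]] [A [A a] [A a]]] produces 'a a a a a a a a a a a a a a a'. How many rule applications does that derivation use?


Every bracketed nonterminal node [X ...] in the tree is produced by exactly one rule application.
Reading the tree off as a leftmost derivation:
  Step 1: S  =>  A A   (applied S -> A A)
  Step 2: A A  =>  A A A   (applied A -> A A)
  Step 3: A A A  =>  A A A A   (applied A -> A A)
  Step 4: A A A A  =>  a A A A   (applied A -> a)
  Step 5: a A A A  =>  a A A A A   (applied A -> A A)
  Step 6: a A A A A  =>  a a A A A   (applied A -> a)
  Step 7: a a A A A  =>  a a A A A A   (applied A -> A A)
  Step 8: a a A A A A  =>  a a A A A A A   (applied A -> A A)
  Step 9: a a A A A A A  =>  a a a A A A A   (applied A -> a)
  Step 10: a a a A A A A  =>  a a a a A A A   (applied A -> a)
  Step 11: a a a a A A A  =>  a a a a a A A   (applied A -> a)
  Step 12: a a a a a A A  =>  a a a a a A A A   (applied A -> A A)
  Step 13: a a a a a A A A  =>  a a a a a A A A A   (applied A -> A A)
  Step 14: a a a a a A A A A  =>  a a a a a A A A A A   (applied A -> A A)
  Step 15: a a a a a A A A A A  =>  a a a a a a A A A A   (applied A -> a)
  Step 16: a a a a a a A A A A  =>  a a a a a a A A A A A   (applied A -> A A)
  Step 17: a a a a a a A A A A A  =>  a a a a a a a A A A A   (applied A -> a)
  Step 18: a a a a a a a A A A A  =>  a a a a a a a a A A A   (applied A -> a)
  Step 19: a a a a a a a a A A A  =>  a a a a a a a a A A A A   (applied A -> A A)
  Step 20: a a a a a a a a A A A A  =>  a a a a a a a a A A A A A   (applied A -> A A)
  Step 21: a a a a a a a a A A A A A  =>  a a a a a a a a a A A A A   (applied A -> a)
  Step 22: a a a a a a a a a A A A A  =>  a a a a a a a a a a A A A   (applied A -> a)
  Step 23: a a a a a a a a a a A A A  =>  a a a a a a a a a a A A A A   (applied A -> A A)
  Step 24: a a a a a a a a a a A A A A  =>  a a a a a a a a a a a A A A   (applied A -> a)
  Step 25: a a a a a a a a a a a A A A  =>  a a a a a a a a a a a a A A   (applied A -> a)
  Step 26: a a a a a a a a a a a a A A  =>  a a a a a a a a a a a a a A   (applied A -> a)
  Step 27: a a a a a a a a a a a a a A  =>  a a a a a a a a a a a a a A A   (applied A -> A A)
  Step 28: a a a a a a a a a a a a a A A  =>  a a a a a a a a a a a a a a A   (applied A -> a)
  Step 29: a a a a a a a a a a a a a a A  =>  a a a a a a a a a a a a a a a   (applied A -> a)
Final yield: a a a a a a a a a a a a a a a
Total rewrite steps: 29

29


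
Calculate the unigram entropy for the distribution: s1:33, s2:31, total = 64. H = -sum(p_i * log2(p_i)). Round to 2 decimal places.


Computing entropy H = -sum(p_i * log2(p_i)):
  s1: p = 33/64 = 0.5156, -p*log2(p) = 0.4927
  s2: p = 31/64 = 0.4844, -p*log2(p) = 0.5066
H = sum of terms = 0.9993
Rounded to 2 decimals: 1.00

1.00


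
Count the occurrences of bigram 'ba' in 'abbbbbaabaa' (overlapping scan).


Scanning 'abbbbbaabaa' for bigram 'ba':
  Position 0: 'ab' -> no
  Position 1: 'bb' -> no
  Position 2: 'bb' -> no
  Position 3: 'bb' -> no
  Position 4: 'bb' -> no
  Position 5: 'ba' -> MATCH
  Position 6: 'aa' -> no
  Position 7: 'ab' -> no
  Position 8: 'ba' -> MATCH
  Position 9: 'aa' -> no
Total matches: 2

2


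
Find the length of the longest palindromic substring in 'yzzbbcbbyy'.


Scanning 'yzzbbcbbyy' for palindromic substrings.
Substring at positions 3-7: 'bbcbb'.
Check: reverse('bbcbb') = 'bbcbb' -> palindrome confirmed.
Neighbouring characters ('z' / 'y') break symmetry, so it cannot extend further.
No longer palindromic substring exists; longest length = 5

5


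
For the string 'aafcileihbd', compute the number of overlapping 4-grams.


String 'aafcileihbd' has length L = 11.
Number of overlapping n-grams = L - n + 1
Substituting: 11 - 4 + 1 = 8

8


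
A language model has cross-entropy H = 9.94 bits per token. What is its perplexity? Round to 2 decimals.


Perplexity formula: PP = 2^H
H = 9.94
PP = 2^9.94
Decompose: 2^9.94 = 2^9 * 2^0.94
2^9 = 512, 2^0.94 ~ 1.9185282
PP ~ 512 * 1.9185282 = 982.2864384
Rounded to 2 decimals: 982.29

982.29


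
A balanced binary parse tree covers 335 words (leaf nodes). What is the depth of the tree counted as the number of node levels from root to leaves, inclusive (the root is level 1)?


In a balanced binary tree with n leaves the deepest leaf is ceil(log2(n)) edges below the root,
so counting node levels inclusive of root and leaves gives ceil(log2(n)) + 1 levels.
log2(335) = 8.3880
ceil(8.3880) = 9
levels = 9 + 1 = 10

10


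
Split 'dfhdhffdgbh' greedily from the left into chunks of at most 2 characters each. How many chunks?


'dfhdhffdgbh' has 11 characters.
Chunking with max size 2:
  Chunk 1: 'df' (positions 0-1)
  Chunk 2: 'hd' (positions 2-3)
  Chunk 3: 'hf' (positions 4-5)
  Chunk 4: 'fd' (positions 6-7)
  Chunk 5: 'gb' (positions 8-9)
  Chunk 6: 'h' (positions 10-10)
Total chunks: ceil(11 / 2) = 6

6


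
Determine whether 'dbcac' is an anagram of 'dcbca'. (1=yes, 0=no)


Sort characters of 'dbcac': 'abccd'
Sort characters of 'dcbca': 'abccd'
Sorted forms match -> they ARE anagrams
Result: 1

1


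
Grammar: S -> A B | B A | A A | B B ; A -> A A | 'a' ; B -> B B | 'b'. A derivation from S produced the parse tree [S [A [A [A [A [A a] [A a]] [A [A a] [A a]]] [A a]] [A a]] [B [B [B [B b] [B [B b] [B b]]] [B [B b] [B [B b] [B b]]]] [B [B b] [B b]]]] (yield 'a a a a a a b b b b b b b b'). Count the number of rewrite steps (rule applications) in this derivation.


Every bracketed nonterminal node [X ...] in the tree is produced by exactly one rule application.
Reading the tree off as a leftmost derivation:
  Step 1: S  =>  A B   (applied S -> A B)
  Step 2: A B  =>  A A B   (applied A -> A A)
  Step 3: A A B  =>  A A A B   (applied A -> A A)
  Step 4: A A A B  =>  A A A A B   (applied A -> A A)
  Step 5: A A A A B  =>  A A A A A B   (applied A -> A A)
  Step 6: A A A A A B  =>  a A A A A B   (applied A -> a)
  Step 7: a A A A A B  =>  a a A A A B   (applied A -> a)
  Step 8: a a A A A B  =>  a a A A A A B   (applied A -> A A)
  Step 9: a a A A A A B  =>  a a a A A A B   (applied A -> a)
  Step 10: a a a A A A B  =>  a a a a A A B   (applied A -> a)
  Step 11: a a a a A A B  =>  a a a a a A B   (applied A -> a)
  Step 12: a a a a a A B  =>  a a a a a a B   (applied A -> a)
  Step 13: a a a a a a B  =>  a a a a a a B B   (applied B -> B B)
  Step 14: a a a a a a B B  =>  a a a a a a B B B   (applied B -> B B)
  Step 15: a a a a a a B B B  =>  a a a a a a B B B B   (applied B -> B B)
  Step 16: a a a a a a B B B B  =>  a a a a a a b B B B   (applied B -> b)
  Step 17: a a a a a a b B B B  =>  a a a a a a b B B B B   (applied B -> B B)
  Step 18: a a a a a a b B B B B  =>  a a a a a a b b B B B   (applied B -> b)
  Step 19: a a a a a a b b B B B  =>  a a a a a a b b b B B   (applied B -> b)
  Step 20: a a a a a a b b b B B  =>  a a a a a a b b b B B B   (applied B -> B B)
  Step 21: a a a a a a b b b B B B  =>  a a a a a a b b b b B B   (applied B -> b)
  Step 22: a a a a a a b b b b B B  =>  a a a a a a b b b b B B B   (applied B -> B B)
  Step 23: a a a a a a b b b b B B B  =>  a a a a a a b b b b b B B   (applied B -> b)
  Step 24: a a a a a a b b b b b B B  =>  a a a a a a b b b b b b B   (applied B -> b)
  Step 25: a a a a a a b b b b b b B  =>  a a a a a a b b b b b b B B   (applied B -> B B)
  Step 26: a a a a a a b b b b b b B B  =>  a a a a a a b b b b b b b B   (applied B -> b)
  Step 27: a a a a a a b b b b b b b B  =>  a a a a a a b b b b b b b b   (applied B -> b)
Final yield: a a a a a a b b b b b b b b
Total rewrite steps: 27

27


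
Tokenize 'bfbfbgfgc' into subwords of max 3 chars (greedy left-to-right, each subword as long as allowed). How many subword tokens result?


'bfbfbgfgc' has 9 characters.
Chunking with max size 3:
  Chunk 1: 'bfb' (positions 0-2)
  Chunk 2: 'fbg' (positions 3-5)
  Chunk 3: 'fgc' (positions 6-8)
Total chunks: ceil(9 / 3) = 3

3


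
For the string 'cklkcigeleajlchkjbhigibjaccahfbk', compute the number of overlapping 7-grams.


String 'cklkcigeleajlchkjbhigibjaccahfbk' has length L = 32.
Number of overlapping n-grams = L - n + 1
Substituting: 32 - 7 + 1 = 26

26


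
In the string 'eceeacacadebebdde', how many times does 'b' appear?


Scanning 'eceeacacadebebdde' for 'b':
  Position 11: 'b' -> MATCH (count: 1)
  Position 13: 'b' -> MATCH (count: 2)
Total occurrences of 'b': 2

2


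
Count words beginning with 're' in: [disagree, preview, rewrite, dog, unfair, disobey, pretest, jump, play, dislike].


Checking each word for prefix 're':
  'disagree' -> no (count: 0)
  'preview' -> no (count: 0)
  'rewrite' -> YES, starts with 're' (count: 1)
  'dog' -> no (count: 1)
  'unfair' -> no (count: 1)
  'disobey' -> no (count: 1)
  'pretest' -> no (count: 1)
  'jump' -> no (count: 1)
  'play' -> no (count: 1)
  'dislike' -> no (count: 1)
Total with prefix 're': 1

1


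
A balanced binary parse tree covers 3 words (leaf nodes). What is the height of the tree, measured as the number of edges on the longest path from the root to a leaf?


In a balanced binary tree with n leaves the deepest leaf is ceil(log2(n)) edges below the root.
log2(3) = 1.5850
ceil(1.5850) = 2
height (edges) = 2

2


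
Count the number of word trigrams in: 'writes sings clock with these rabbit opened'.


Word trigrams from [7] words:
  Trigram 1: (writes sings clock)
  Trigram 2: (sings clock with)
  Trigram 3: (clock with these)
  Trigram 4: (with these rabbit)
  Trigram 5: (these rabbit opened)
Total word trigrams: 7 - 2 = 5

5


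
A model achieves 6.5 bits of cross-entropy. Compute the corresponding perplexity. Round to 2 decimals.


Perplexity formula: PP = 2^H
H = 6.5
PP = 2^6.5
Decompose: 2^6.5 = 2^6 * 2^0.5 = 2^6 * sqrt(2)
2^6 = 64, sqrt(2) ~ 1.4142136
PP ~ 64 * 1.4142136 = 90.5096704
Rounded to 2 decimals: 90.51

90.51


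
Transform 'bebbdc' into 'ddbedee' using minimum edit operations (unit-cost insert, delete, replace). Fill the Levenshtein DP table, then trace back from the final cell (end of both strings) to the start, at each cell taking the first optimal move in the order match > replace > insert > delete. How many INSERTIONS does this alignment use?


Edit distance = 5. Backtracking from cell (6, 7) with preference match > replace > insert > delete,
then listing the resulting alignment 'bebbdc' -> 'ddbedee' left to right:
  Step 1: replace b->d
  Step 2: replace e->d
  Step 3: keep 'b'
  Step 4: replace b->e
  Step 5: keep 'd'
  Step 6: insert 'e' [insertion #1]
  Step 7: replace c->e
Total insertions: 1

1


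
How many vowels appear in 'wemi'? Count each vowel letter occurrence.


Scanning each character of 'wemi':
  Position 1: 'w' -> consonant (running count: 0)
  Position 2: 'e' -> vowel (running count: 1)
  Position 3: 'm' -> consonant (running count: 1)
  Position 4: 'i' -> vowel (running count: 2)
Total vowels: 2

2


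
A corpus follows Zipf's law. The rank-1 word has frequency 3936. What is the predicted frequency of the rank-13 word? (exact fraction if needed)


Zipf's law: freq(rank) = f1 / rank
f1 = 3936, rank = 13
freq = 3936 / 13
GCD(3936, 13) = 1
Simplified: 3936/13

3936/13


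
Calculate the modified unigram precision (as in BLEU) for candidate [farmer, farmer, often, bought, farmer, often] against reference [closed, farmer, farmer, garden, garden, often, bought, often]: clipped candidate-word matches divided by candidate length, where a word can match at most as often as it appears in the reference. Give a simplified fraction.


Reference word counts: {'bought': 1, 'closed': 1, 'farmer': 2, 'garden': 2, 'often': 2}
Checking each candidate word (with clipping):
  'farmer' -> in reference (ref count 2, used 1/2) -> match (matches: 1)
  'farmer' -> in reference (ref count 2, used 2/2) -> match (matches: 2)
  'often' -> in reference (ref count 2, used 1/2) -> match (matches: 3)
  'bought' -> in reference (ref count 1, used 1/1) -> match (matches: 4)
  'farmer' -> ref count 2 already used up (2/2) -> clipped, no match (matches: 4)
  'often' -> in reference (ref count 2, used 2/2) -> match (matches: 5)
Clipped matches: 5, Candidate length: 6
Precision = 5/6

5/6


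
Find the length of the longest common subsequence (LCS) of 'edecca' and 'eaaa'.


DP table for LCS of 'edecca' and 'eaaa':
       e  a  a  a
    0  0  0  0  0
  e 0  1  1  1  1
  d 0  1  1  1  1
  e 0  1  1  1  1
  c 0  1  1  1  1
  c 0  1  1  1  1
  a 0  1  2  2  2
LCS: 'ea'
LCS length = 2

2


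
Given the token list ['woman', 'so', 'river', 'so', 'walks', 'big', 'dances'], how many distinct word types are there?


Listing all tokens and tracking unique types:
  Token 1: 'woman' -> NEW (unique so far: 1)
  Token 2: 'so' -> NEW (unique so far: 2)
  Token 3: 'river' -> NEW (unique so far: 3)
  Token 4: 'so' -> duplicate (unique so far: 3)
  Token 5: 'walks' -> NEW (unique so far: 4)
  Token 6: 'big' -> NEW (unique so far: 5)
  Token 7: 'dances' -> NEW (unique so far: 6)
Unique types: ('big', 'dances', 'river', 'so', 'walks', 'woman')
Vocabulary size: 6

6


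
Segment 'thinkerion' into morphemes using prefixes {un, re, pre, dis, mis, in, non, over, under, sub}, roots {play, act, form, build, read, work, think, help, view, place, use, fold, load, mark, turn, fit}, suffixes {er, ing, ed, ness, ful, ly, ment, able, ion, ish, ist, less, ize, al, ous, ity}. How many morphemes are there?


Segmenting 'thinkerion' against the inventory:
  'think' -> root (morpheme 1)
  'er' -> suffix (morpheme 2)
  'ion' -> suffix (morpheme 3)
Total morphemes: 3

3


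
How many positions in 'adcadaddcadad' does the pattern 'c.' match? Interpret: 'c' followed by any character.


Pattern: c. means 'c' followed by any character.
Scanning 'adcadaddcadad' position-by-position:
  Pos 0: window 'ad' -> no
  Pos 1: window 'dc' -> no
  Pos 2: window 'ca' -> MATCH
  Pos 3: window 'ad' -> no
  Pos 4: window 'da' -> no
  Pos 5: window 'ad' -> no
  Pos 6: window 'dd' -> no
  Pos 7: window 'dc' -> no
  Pos 8: window 'ca' -> MATCH
  Pos 9: window 'ad' -> no
  Pos 10: window 'da' -> no
  Pos 11: window 'ad' -> no
  Pos 12: window 'd' -> no
Total matches: 2

2


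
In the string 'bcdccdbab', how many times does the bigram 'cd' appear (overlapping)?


Scanning 'bcdccdbab' for bigram 'cd':
  Position 0: 'bc' -> no
  Position 1: 'cd' -> MATCH
  Position 2: 'dc' -> no
  Position 3: 'cc' -> no
  Position 4: 'cd' -> MATCH
  Position 5: 'db' -> no
  Position 6: 'ba' -> no
  Position 7: 'ab' -> no
Total matches: 2

2


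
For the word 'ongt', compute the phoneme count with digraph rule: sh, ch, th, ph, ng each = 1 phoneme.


Parsing 'ongt' greedily, digraphs first:
  'o' -> vowel phoneme (phonemes so far: 1)
  'ng' -> digraph (1 consonant phoneme) (phonemes so far: 2)
  't' -> consonant phoneme (phonemes so far: 3)
Total phonemes: 3

3


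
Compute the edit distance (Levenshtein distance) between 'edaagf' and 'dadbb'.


Building DP table for s1='edaagf' (len 6) and s2='dadbb' (len 5):
       d  a  d  b  b
    0  1  2  3  4  5
  e 1  1  2  3  4  5
  d 2  1  2  2  3  4
  a 3  2  1  2  3  4
  a 4  3  2  2  3  4
  g 5  4  3  3  3  4
  f 6  5  4  4  4  4
Edit distance = dp[6][5] = 4

4


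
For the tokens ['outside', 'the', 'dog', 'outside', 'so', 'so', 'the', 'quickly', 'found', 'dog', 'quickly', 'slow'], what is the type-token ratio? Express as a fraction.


Tokens: 12
Unique types: ('dog', 'found', 'outside', 'quickly', 'slow', 'so', 'the') = 7
TTR = 7/12
Already in lowest terms.

7/12


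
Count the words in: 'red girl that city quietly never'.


Counting words by splitting on spaces:
  Word 1: 'red'
  Word 2: 'girl'
  Word 3: 'that'
  Word 4: 'city'
  Word 5: 'quietly'
  Word 6: 'never'
Total words: 6

6


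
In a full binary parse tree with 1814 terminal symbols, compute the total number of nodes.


Leaf nodes (terminals): 1814
Internal nodes = n - 1 = 1814 - 1 = 1813
Total = leaves + internal = 1814 + 1813 = 3627

3627


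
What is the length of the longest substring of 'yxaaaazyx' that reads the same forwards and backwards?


Scanning 'yxaaaazyx' for palindromic substrings.
Substring at positions 2-5: 'aaaa'.
Check: reverse('aaaa') = 'aaaa' -> palindrome confirmed.
Neighbouring characters ('x' / 'z') break symmetry, so it cannot extend further.
No longer palindromic substring exists; longest length = 4

4


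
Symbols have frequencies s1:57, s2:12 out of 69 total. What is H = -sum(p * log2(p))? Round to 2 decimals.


Computing entropy H = -sum(p_i * log2(p_i)):
  s1: p = 57/69 = 0.8261, -p*log2(p) = 0.2277
  s2: p = 12/69 = 0.1739, -p*log2(p) = 0.4389
H = sum of terms = 0.6666
Rounded to 2 decimals: 0.67

0.67


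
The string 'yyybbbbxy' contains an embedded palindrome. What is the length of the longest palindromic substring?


Scanning 'yyybbbbxy' for palindromic substrings.
Substring at positions 3-6: 'bbbb'.
Check: reverse('bbbb') = 'bbbb' -> palindrome confirmed.
Neighbouring characters ('y' / 'x') break symmetry, so it cannot extend further.
No longer palindromic substring exists; longest length = 4

4


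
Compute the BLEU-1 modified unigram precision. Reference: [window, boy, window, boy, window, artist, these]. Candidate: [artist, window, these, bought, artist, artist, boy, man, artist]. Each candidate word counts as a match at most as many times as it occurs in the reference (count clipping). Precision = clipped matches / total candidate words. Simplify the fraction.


Reference word counts: {'artist': 1, 'boy': 2, 'these': 1, 'window': 3}
Checking each candidate word (with clipping):
  'artist' -> in reference (ref count 1, used 1/1) -> match (matches: 1)
  'window' -> in reference (ref count 3, used 1/3) -> match (matches: 2)
  'these' -> in reference (ref count 1, used 1/1) -> match (matches: 3)
  'bought' -> not in reference -> no match (matches: 3)
  'artist' -> ref count 1 already used up (1/1) -> clipped, no match (matches: 3)
  'artist' -> ref count 1 already used up (1/1) -> clipped, no match (matches: 3)
  'boy' -> in reference (ref count 2, used 1/2) -> match (matches: 4)
  'man' -> not in reference -> no match (matches: 4)
  'artist' -> ref count 1 already used up (1/1) -> clipped, no match (matches: 4)
Clipped matches: 4, Candidate length: 9
Precision = 4/9

4/9


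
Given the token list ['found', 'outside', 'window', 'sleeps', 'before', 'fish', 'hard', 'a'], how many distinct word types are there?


Listing all tokens and tracking unique types:
  Token 1: 'found' -> NEW (unique so far: 1)
  Token 2: 'outside' -> NEW (unique so far: 2)
  Token 3: 'window' -> NEW (unique so far: 3)
  Token 4: 'sleeps' -> NEW (unique so far: 4)
  Token 5: 'before' -> NEW (unique so far: 5)
  Token 6: 'fish' -> NEW (unique so far: 6)
  Token 7: 'hard' -> NEW (unique so far: 7)
  Token 8: 'a' -> NEW (unique so far: 8)
Unique types: ('a', 'before', 'fish', 'found', 'hard', 'outside', 'sleeps', 'window')
Vocabulary size: 8

8


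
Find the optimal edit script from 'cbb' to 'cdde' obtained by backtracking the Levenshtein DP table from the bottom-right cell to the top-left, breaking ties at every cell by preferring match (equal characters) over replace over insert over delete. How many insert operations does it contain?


Edit distance = 3. Backtracking from cell (3, 4) with preference match > replace > insert > delete,
then listing the resulting alignment 'cbb' -> 'cdde' left to right:
  Step 1: keep 'c'
  Step 2: insert 'd' [insertion #1]
  Step 3: replace b->d
  Step 4: replace b->e
Total insertions: 1

1


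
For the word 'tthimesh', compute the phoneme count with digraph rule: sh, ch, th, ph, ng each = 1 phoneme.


Parsing 'tthimesh' greedily, digraphs first:
  't' -> consonant phoneme (phonemes so far: 1)
  'th' -> digraph (1 consonant phoneme) (phonemes so far: 2)
  'i' -> vowel phoneme (phonemes so far: 3)
  'm' -> consonant phoneme (phonemes so far: 4)
  'e' -> vowel phoneme (phonemes so far: 5)
  'sh' -> digraph (1 consonant phoneme) (phonemes so far: 6)
Total phonemes: 6

6


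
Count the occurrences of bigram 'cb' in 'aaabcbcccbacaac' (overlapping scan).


Scanning 'aaabcbcccbacaac' for bigram 'cb':
  Position 0: 'aa' -> no
  Position 1: 'aa' -> no
  Position 2: 'ab' -> no
  Position 3: 'bc' -> no
  Position 4: 'cb' -> MATCH
  Position 5: 'bc' -> no
  Position 6: 'cc' -> no
  Position 7: 'cc' -> no
  Position 8: 'cb' -> MATCH
  Position 9: 'ba' -> no
  Position 10: 'ac' -> no
  Position 11: 'ca' -> no
  Position 12: 'aa' -> no
  Position 13: 'ac' -> no
Total matches: 2

2


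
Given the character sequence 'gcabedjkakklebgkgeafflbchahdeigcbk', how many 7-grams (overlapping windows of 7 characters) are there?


String 'gcabedjkakklebgkgeafflbchahdeigcbk' has length L = 34.
Number of overlapping n-grams = L - n + 1
Substituting: 34 - 7 + 1 = 28

28


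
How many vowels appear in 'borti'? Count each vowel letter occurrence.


Scanning each character of 'borti':
  Position 1: 'b' -> consonant (running count: 0)
  Position 2: 'o' -> vowel (running count: 1)
  Position 3: 'r' -> consonant (running count: 1)
  Position 4: 't' -> consonant (running count: 1)
  Position 5: 'i' -> vowel (running count: 2)
Total vowels: 2

2


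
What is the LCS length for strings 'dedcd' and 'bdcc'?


DP table for LCS of 'dedcd' and 'bdcc':
       b  d  c  c
    0  0  0  0  0
  d 0  0  1  1  1
  e 0  0  1  1  1
  d 0  0  1  1  1
  c 0  0  1  2  2
  d 0  0  1  2  2
LCS: 'dc'
LCS length = 2

2


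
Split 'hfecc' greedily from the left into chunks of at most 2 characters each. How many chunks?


'hfecc' has 5 characters.
Chunking with max size 2:
  Chunk 1: 'hf' (positions 0-1)
  Chunk 2: 'ec' (positions 2-3)
  Chunk 3: 'c' (positions 4-4)
Total chunks: ceil(5 / 2) = 3

3


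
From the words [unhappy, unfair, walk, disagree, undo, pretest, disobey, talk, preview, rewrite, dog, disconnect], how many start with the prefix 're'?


Checking each word for prefix 're':
  'unhappy' -> no (count: 0)
  'unfair' -> no (count: 0)
  'walk' -> no (count: 0)
  'disagree' -> no (count: 0)
  'undo' -> no (count: 0)
  'pretest' -> no (count: 0)
  'disobey' -> no (count: 0)
  'talk' -> no (count: 0)
  'preview' -> no (count: 0)
  'rewrite' -> YES, starts with 're' (count: 1)
  'dog' -> no (count: 1)
  'disconnect' -> no (count: 1)
Total with prefix 're': 1

1


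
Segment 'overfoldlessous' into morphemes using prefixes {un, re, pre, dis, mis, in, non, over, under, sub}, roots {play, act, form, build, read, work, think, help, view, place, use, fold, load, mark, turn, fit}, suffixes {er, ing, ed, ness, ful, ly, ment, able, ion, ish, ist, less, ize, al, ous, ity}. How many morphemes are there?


Segmenting 'overfoldlessous' against the inventory:
  'over' -> prefix (morpheme 1)
  'fold' -> root (morpheme 2)
  'less' -> suffix (morpheme 3)
  'ous' -> suffix (morpheme 4)
Total morphemes: 4

4


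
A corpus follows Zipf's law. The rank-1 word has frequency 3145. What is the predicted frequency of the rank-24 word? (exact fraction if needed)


Zipf's law: freq(rank) = f1 / rank
f1 = 3145, rank = 24
freq = 3145 / 24
GCD(3145, 24) = 1
Simplified: 3145/24

3145/24


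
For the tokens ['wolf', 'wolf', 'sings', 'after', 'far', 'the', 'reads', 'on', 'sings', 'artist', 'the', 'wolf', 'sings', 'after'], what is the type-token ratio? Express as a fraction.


Tokens: 14
Unique types: ('after', 'artist', 'far', 'on', 'reads', 'sings', 'the', 'wolf') = 8
TTR = 8/14
Simplify: divide both by 2 -> 4/7
TTR = 4/7

4/7


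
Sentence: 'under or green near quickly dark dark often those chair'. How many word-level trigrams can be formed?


Word trigrams from [10] words:
  Trigram 1: (under or green)
  Trigram 2: (or green near)
  Trigram 3: (green near quickly)
  Trigram 4: (near quickly dark)
  Trigram 5: (quickly dark dark)
  Trigram 6: (dark dark often)
  Trigram 7: (dark often those)
  Trigram 8: (often those chair)
Total word trigrams: 10 - 2 = 8

8


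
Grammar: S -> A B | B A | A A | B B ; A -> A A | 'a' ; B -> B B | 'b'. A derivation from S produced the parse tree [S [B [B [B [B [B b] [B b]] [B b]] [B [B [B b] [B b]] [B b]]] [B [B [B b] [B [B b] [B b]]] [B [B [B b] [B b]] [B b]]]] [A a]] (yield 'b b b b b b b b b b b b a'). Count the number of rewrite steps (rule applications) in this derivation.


Every bracketed nonterminal node [X ...] in the tree is produced by exactly one rule application.
Reading the tree off as a leftmost derivation:
  Step 1: S  =>  B A   (applied S -> B A)
  Step 2: B A  =>  B B A   (applied B -> B B)
  Step 3: B B A  =>  B B B A   (applied B -> B B)
  Step 4: B B B A  =>  B B B B A   (applied B -> B B)
  Step 5: B B B B A  =>  B B B B B A   (applied B -> B B)
  Step 6: B B B B B A  =>  b B B B B A   (applied B -> b)
  Step 7: b B B B B A  =>  b b B B B A   (applied B -> b)
  Step 8: b b B B B A  =>  b b b B B A   (applied B -> b)
  Step 9: b b b B B A  =>  b b b B B B A   (applied B -> B B)
  Step 10: b b b B B B A  =>  b b b B B B B A   (applied B -> B B)
  Step 11: b b b B B B B A  =>  b b b b B B B A   (applied B -> b)
  Step 12: b b b b B B B A  =>  b b b b b B B A   (applied B -> b)
  Step 13: b b b b b B B A  =>  b b b b b b B A   (applied B -> b)
  Step 14: b b b b b b B A  =>  b b b b b b B B A   (applied B -> B B)
  Step 15: b b b b b b B B A  =>  b b b b b b B B B A   (applied B -> B B)
  Step 16: b b b b b b B B B A  =>  b b b b b b b B B A   (applied B -> b)
  Step 17: b b b b b b b B B A  =>  b b b b b b b B B B A   (applied B -> B B)
  Step 18: b b b b b b b B B B A  =>  b b b b b b b b B B A   (applied B -> b)
  Step 19: b b b b b b b b B B A  =>  b b b b b b b b b B A   (applied B -> b)
  Step 20: b b b b b b b b b B A  =>  b b b b b b b b b B B A   (applied B -> B B)
  Step 21: b b b b b b b b b B B A  =>  b b b b b b b b b B B B A   (applied B -> B B)
  Step 22: b b b b b b b b b B B B A  =>  b b b b b b b b b b B B A   (applied B -> b)
  Step 23: b b b b b b b b b b B B A  =>  b b b b b b b b b b b B A   (applied B -> b)
  Step 24: b b b b b b b b b b b B A  =>  b b b b b b b b b b b b A   (applied B -> b)
  Step 25: b b b b b b b b b b b b A  =>  b b b b b b b b b b b b a   (applied A -> a)
Final yield: b b b b b b b b b b b b a
Total rewrite steps: 25

25
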